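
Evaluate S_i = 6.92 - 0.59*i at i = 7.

S_7 = 6.92 + -0.59*7 = 6.92 + -4.13 = 2.79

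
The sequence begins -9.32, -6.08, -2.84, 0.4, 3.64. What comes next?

Differences: -6.08 - -9.32 = 3.24
This is an arithmetic sequence with common difference d = 3.24.
Next term = 3.64 + 3.24 = 6.88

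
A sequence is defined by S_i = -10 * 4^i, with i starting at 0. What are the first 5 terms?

This is a geometric sequence.
i=0: S_0 = -10 * 4^0 = -10
i=1: S_1 = -10 * 4^1 = -40
i=2: S_2 = -10 * 4^2 = -160
i=3: S_3 = -10 * 4^3 = -640
i=4: S_4 = -10 * 4^4 = -2560
The first 5 terms are: [-10, -40, -160, -640, -2560]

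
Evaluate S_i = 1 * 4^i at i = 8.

S_8 = 1 * 4^8 = 1 * 65536 = 65536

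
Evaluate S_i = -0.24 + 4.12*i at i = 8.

S_8 = -0.24 + 4.12*8 = -0.24 + 32.96 = 32.72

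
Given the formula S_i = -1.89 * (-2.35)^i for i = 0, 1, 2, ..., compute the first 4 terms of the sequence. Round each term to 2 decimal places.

This is a geometric sequence.
i=0: S_0 = -1.89 * (-2.35)^0 = -1.89
i=1: S_1 = -1.89 * (-2.35)^1 ≈ 4.44
i=2: S_2 = -1.89 * (-2.35)^2 ≈ -10.44
i=3: S_3 = -1.89 * (-2.35)^3 ≈ 24.53
The first 4 terms are: [-1.89, 4.44, -10.44, 24.53]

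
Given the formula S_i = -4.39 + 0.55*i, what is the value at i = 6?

S_6 = -4.39 + 0.55*6 = -4.39 + 3.3 = -1.09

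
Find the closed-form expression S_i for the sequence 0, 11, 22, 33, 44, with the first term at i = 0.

Check differences: 11 - 0 = 11
22 - 11 = 11
Common difference d = 11.
First term a = 0.
Formula: S_i = 0 + 11*i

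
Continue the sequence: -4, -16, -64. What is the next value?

Ratios: -16 / -4 = 4.0
This is a geometric sequence with common ratio r = 4.
Next term = -64 * 4 = -256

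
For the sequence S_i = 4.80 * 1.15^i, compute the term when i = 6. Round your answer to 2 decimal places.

S_6 = 4.8 * 1.15^6 ≈ 4.8 * 2.3131 ≈ 11.1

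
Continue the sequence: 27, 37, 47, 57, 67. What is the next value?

Differences: 37 - 27 = 10
This is an arithmetic sequence with common difference d = 10.
Next term = 67 + 10 = 77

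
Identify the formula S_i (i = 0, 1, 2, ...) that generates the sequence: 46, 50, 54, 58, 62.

Check differences: 50 - 46 = 4
54 - 50 = 4
Common difference d = 4.
First term a = 46.
Formula: S_i = 46 + 4*i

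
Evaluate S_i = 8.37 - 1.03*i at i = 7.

S_7 = 8.37 + -1.03*7 = 8.37 + -7.21 = 1.16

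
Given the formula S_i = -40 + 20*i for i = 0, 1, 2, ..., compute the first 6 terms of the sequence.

This is an arithmetic sequence.
i=0: S_0 = -40 + 20*0 = -40
i=1: S_1 = -40 + 20*1 = -20
i=2: S_2 = -40 + 20*2 = 0
i=3: S_3 = -40 + 20*3 = 20
i=4: S_4 = -40 + 20*4 = 40
i=5: S_5 = -40 + 20*5 = 60
The first 6 terms are: [-40, -20, 0, 20, 40, 60]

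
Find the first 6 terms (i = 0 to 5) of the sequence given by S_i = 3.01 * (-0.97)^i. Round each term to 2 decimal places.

This is a geometric sequence.
i=0: S_0 = 3.01 * (-0.97)^0 = 3.01
i=1: S_1 = 3.01 * (-0.97)^1 ≈ -2.92
i=2: S_2 = 3.01 * (-0.97)^2 ≈ 2.83
i=3: S_3 = 3.01 * (-0.97)^3 ≈ -2.75
i=4: S_4 = 3.01 * (-0.97)^4 ≈ 2.66
i=5: S_5 = 3.01 * (-0.97)^5 ≈ -2.58
The first 6 terms are: [3.01, -2.92, 2.83, -2.75, 2.66, -2.58]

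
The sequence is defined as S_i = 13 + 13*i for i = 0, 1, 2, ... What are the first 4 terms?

This is an arithmetic sequence.
i=0: S_0 = 13 + 13*0 = 13
i=1: S_1 = 13 + 13*1 = 26
i=2: S_2 = 13 + 13*2 = 39
i=3: S_3 = 13 + 13*3 = 52
The first 4 terms are: [13, 26, 39, 52]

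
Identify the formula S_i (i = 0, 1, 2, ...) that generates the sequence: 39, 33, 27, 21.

Check differences: 33 - 39 = -6
27 - 33 = -6
Common difference d = -6.
First term a = 39.
Formula: S_i = 39 - 6*i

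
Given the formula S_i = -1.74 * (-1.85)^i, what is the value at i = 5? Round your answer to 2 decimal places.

S_5 = -1.74 * (-1.85)^5 ≈ -1.74 * -21.67 ≈ 37.71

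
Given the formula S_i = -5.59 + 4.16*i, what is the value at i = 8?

S_8 = -5.59 + 4.16*8 = -5.59 + 33.28 = 27.69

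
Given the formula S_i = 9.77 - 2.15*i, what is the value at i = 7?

S_7 = 9.77 + -2.15*7 = 9.77 + -15.05 = -5.28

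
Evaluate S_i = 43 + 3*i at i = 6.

S_6 = 43 + 3*6 = 43 + 18 = 61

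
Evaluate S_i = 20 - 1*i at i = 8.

S_8 = 20 + -1*8 = 20 + -8 = 12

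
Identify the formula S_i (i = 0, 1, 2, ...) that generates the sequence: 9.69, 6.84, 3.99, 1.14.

Check differences: 6.84 - 9.69 = -2.85
3.99 - 6.84 = -2.85
Common difference d = -2.85.
First term a = 9.69.
Formula: S_i = 9.69 - 2.85*i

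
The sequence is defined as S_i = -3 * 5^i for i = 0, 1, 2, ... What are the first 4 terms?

This is a geometric sequence.
i=0: S_0 = -3 * 5^0 = -3
i=1: S_1 = -3 * 5^1 = -15
i=2: S_2 = -3 * 5^2 = -75
i=3: S_3 = -3 * 5^3 = -375
The first 4 terms are: [-3, -15, -75, -375]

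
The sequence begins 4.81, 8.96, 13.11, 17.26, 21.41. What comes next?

Differences: 8.96 - 4.81 = 4.15
This is an arithmetic sequence with common difference d = 4.15.
Next term = 21.41 + 4.15 = 25.56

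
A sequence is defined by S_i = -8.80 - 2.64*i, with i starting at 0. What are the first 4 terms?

This is an arithmetic sequence.
i=0: S_0 = -8.8 + -2.64*0 = -8.8
i=1: S_1 = -8.8 + -2.64*1 = -11.44
i=2: S_2 = -8.8 + -2.64*2 = -14.08
i=3: S_3 = -8.8 + -2.64*3 = -16.72
The first 4 terms are: [-8.8, -11.44, -14.08, -16.72]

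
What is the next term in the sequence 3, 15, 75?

Ratios: 15 / 3 = 5.0
This is a geometric sequence with common ratio r = 5.
Next term = 75 * 5 = 375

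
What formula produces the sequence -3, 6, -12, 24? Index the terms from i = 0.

Check ratios: 6 / -3 = -2.0
Common ratio r = -2.
First term a = -3.
Formula: S_i = -3 * (-2)^i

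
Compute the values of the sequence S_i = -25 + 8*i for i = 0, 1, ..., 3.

This is an arithmetic sequence.
i=0: S_0 = -25 + 8*0 = -25
i=1: S_1 = -25 + 8*1 = -17
i=2: S_2 = -25 + 8*2 = -9
i=3: S_3 = -25 + 8*3 = -1
The first 4 terms are: [-25, -17, -9, -1]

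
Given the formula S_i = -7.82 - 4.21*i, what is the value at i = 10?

S_10 = -7.82 + -4.21*10 = -7.82 + -42.1 = -49.92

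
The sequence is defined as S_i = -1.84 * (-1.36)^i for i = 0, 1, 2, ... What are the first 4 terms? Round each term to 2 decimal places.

This is a geometric sequence.
i=0: S_0 = -1.84 * (-1.36)^0 = -1.84
i=1: S_1 = -1.84 * (-1.36)^1 ≈ 2.5
i=2: S_2 = -1.84 * (-1.36)^2 ≈ -3.4
i=3: S_3 = -1.84 * (-1.36)^3 ≈ 4.63
The first 4 terms are: [-1.84, 2.5, -3.4, 4.63]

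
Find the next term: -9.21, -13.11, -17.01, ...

Differences: -13.11 - -9.21 = -3.9
This is an arithmetic sequence with common difference d = -3.9.
Next term = -17.01 + -3.9 = -20.91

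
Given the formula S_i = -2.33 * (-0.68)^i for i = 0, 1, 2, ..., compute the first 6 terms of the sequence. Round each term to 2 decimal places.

This is a geometric sequence.
i=0: S_0 = -2.33 * (-0.68)^0 = -2.33
i=1: S_1 = -2.33 * (-0.68)^1 ≈ 1.58
i=2: S_2 = -2.33 * (-0.68)^2 ≈ -1.08
i=3: S_3 = -2.33 * (-0.68)^3 ≈ 0.73
i=4: S_4 = -2.33 * (-0.68)^4 ≈ -0.5
i=5: S_5 = -2.33 * (-0.68)^5 ≈ 0.34
The first 6 terms are: [-2.33, 1.58, -1.08, 0.73, -0.5, 0.34]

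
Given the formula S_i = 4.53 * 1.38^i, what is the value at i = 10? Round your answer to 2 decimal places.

S_10 = 4.53 * 1.38^10 ≈ 4.53 * 25.049 ≈ 113.47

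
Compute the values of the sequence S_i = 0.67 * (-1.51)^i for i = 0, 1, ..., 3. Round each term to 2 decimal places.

This is a geometric sequence.
i=0: S_0 = 0.67 * (-1.51)^0 = 0.67
i=1: S_1 = 0.67 * (-1.51)^1 ≈ -1.01
i=2: S_2 = 0.67 * (-1.51)^2 ≈ 1.53
i=3: S_3 = 0.67 * (-1.51)^3 ≈ -2.31
The first 4 terms are: [0.67, -1.01, 1.53, -2.31]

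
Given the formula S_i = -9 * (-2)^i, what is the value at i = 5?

S_5 = -9 * (-2)^5 = -9 * -32 = 288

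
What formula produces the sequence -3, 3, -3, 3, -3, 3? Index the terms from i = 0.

Check ratios: 3 / -3 = -1.0
Common ratio r = -1.
First term a = -3.
Formula: S_i = -3 * (-1)^i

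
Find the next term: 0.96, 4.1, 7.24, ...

Differences: 4.1 - 0.96 = 3.14
This is an arithmetic sequence with common difference d = 3.14.
Next term = 7.24 + 3.14 = 10.38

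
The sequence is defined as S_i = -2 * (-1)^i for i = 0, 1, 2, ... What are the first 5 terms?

This is a geometric sequence.
i=0: S_0 = -2 * (-1)^0 = -2
i=1: S_1 = -2 * (-1)^1 = 2
i=2: S_2 = -2 * (-1)^2 = -2
i=3: S_3 = -2 * (-1)^3 = 2
i=4: S_4 = -2 * (-1)^4 = -2
The first 5 terms are: [-2, 2, -2, 2, -2]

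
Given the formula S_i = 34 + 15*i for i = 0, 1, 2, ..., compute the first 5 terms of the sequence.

This is an arithmetic sequence.
i=0: S_0 = 34 + 15*0 = 34
i=1: S_1 = 34 + 15*1 = 49
i=2: S_2 = 34 + 15*2 = 64
i=3: S_3 = 34 + 15*3 = 79
i=4: S_4 = 34 + 15*4 = 94
The first 5 terms are: [34, 49, 64, 79, 94]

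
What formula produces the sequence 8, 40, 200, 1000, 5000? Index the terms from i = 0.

Check ratios: 40 / 8 = 5.0
Common ratio r = 5.
First term a = 8.
Formula: S_i = 8 * 5^i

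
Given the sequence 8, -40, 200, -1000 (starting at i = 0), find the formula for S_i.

Check ratios: -40 / 8 = -5.0
Common ratio r = -5.
First term a = 8.
Formula: S_i = 8 * (-5)^i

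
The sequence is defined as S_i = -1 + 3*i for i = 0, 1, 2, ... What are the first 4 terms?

This is an arithmetic sequence.
i=0: S_0 = -1 + 3*0 = -1
i=1: S_1 = -1 + 3*1 = 2
i=2: S_2 = -1 + 3*2 = 5
i=3: S_3 = -1 + 3*3 = 8
The first 4 terms are: [-1, 2, 5, 8]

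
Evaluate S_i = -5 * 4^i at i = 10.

S_10 = -5 * 4^10 = -5 * 1048576 = -5242880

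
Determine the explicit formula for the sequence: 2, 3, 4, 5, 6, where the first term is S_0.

Check differences: 3 - 2 = 1
4 - 3 = 1
Common difference d = 1.
First term a = 2.
Formula: S_i = 2 + 1*i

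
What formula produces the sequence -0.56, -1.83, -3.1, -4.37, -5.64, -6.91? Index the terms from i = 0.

Check differences: -1.83 - -0.56 = -1.27
-3.1 - -1.83 = -1.27
Common difference d = -1.27.
First term a = -0.56.
Formula: S_i = -0.56 - 1.27*i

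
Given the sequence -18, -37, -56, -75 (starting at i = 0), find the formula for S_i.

Check differences: -37 - -18 = -19
-56 - -37 = -19
Common difference d = -19.
First term a = -18.
Formula: S_i = -18 - 19*i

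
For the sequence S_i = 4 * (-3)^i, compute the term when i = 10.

S_10 = 4 * (-3)^10 = 4 * 59049 = 236196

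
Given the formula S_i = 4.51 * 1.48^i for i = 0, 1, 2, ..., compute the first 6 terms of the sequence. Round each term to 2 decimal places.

This is a geometric sequence.
i=0: S_0 = 4.51 * 1.48^0 = 4.51
i=1: S_1 = 4.51 * 1.48^1 ≈ 6.67
i=2: S_2 = 4.51 * 1.48^2 ≈ 9.88
i=3: S_3 = 4.51 * 1.48^3 ≈ 14.62
i=4: S_4 = 4.51 * 1.48^4 ≈ 21.64
i=5: S_5 = 4.51 * 1.48^5 ≈ 32.02
The first 6 terms are: [4.51, 6.67, 9.88, 14.62, 21.64, 32.02]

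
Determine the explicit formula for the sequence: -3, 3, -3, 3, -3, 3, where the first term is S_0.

Check ratios: 3 / -3 = -1.0
Common ratio r = -1.
First term a = -3.
Formula: S_i = -3 * (-1)^i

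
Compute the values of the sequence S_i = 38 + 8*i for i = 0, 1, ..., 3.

This is an arithmetic sequence.
i=0: S_0 = 38 + 8*0 = 38
i=1: S_1 = 38 + 8*1 = 46
i=2: S_2 = 38 + 8*2 = 54
i=3: S_3 = 38 + 8*3 = 62
The first 4 terms are: [38, 46, 54, 62]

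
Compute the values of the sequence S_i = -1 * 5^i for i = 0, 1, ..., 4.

This is a geometric sequence.
i=0: S_0 = -1 * 5^0 = -1
i=1: S_1 = -1 * 5^1 = -5
i=2: S_2 = -1 * 5^2 = -25
i=3: S_3 = -1 * 5^3 = -125
i=4: S_4 = -1 * 5^4 = -625
The first 5 terms are: [-1, -5, -25, -125, -625]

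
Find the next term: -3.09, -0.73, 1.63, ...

Differences: -0.73 - -3.09 = 2.36
This is an arithmetic sequence with common difference d = 2.36.
Next term = 1.63 + 2.36 = 3.99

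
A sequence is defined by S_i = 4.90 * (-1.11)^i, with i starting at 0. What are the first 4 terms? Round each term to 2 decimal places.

This is a geometric sequence.
i=0: S_0 = 4.9 * (-1.11)^0 = 4.9
i=1: S_1 = 4.9 * (-1.11)^1 ≈ -5.44
i=2: S_2 = 4.9 * (-1.11)^2 ≈ 6.04
i=3: S_3 = 4.9 * (-1.11)^3 ≈ -6.7
The first 4 terms are: [4.9, -5.44, 6.04, -6.7]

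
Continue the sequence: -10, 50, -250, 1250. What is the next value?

Ratios: 50 / -10 = -5.0
This is a geometric sequence with common ratio r = -5.
Next term = 1250 * -5 = -6250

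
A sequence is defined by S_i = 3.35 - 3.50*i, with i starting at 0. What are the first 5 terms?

This is an arithmetic sequence.
i=0: S_0 = 3.35 + -3.5*0 = 3.35
i=1: S_1 = 3.35 + -3.5*1 = -0.15
i=2: S_2 = 3.35 + -3.5*2 = -3.65
i=3: S_3 = 3.35 + -3.5*3 = -7.15
i=4: S_4 = 3.35 + -3.5*4 = -10.65
The first 5 terms are: [3.35, -0.15, -3.65, -7.15, -10.65]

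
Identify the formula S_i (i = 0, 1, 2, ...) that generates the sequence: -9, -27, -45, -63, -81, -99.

Check differences: -27 - -9 = -18
-45 - -27 = -18
Common difference d = -18.
First term a = -9.
Formula: S_i = -9 - 18*i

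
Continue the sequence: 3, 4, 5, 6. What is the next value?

Differences: 4 - 3 = 1
This is an arithmetic sequence with common difference d = 1.
Next term = 6 + 1 = 7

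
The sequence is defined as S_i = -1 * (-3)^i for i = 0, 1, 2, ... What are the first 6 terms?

This is a geometric sequence.
i=0: S_0 = -1 * (-3)^0 = -1
i=1: S_1 = -1 * (-3)^1 = 3
i=2: S_2 = -1 * (-3)^2 = -9
i=3: S_3 = -1 * (-3)^3 = 27
i=4: S_4 = -1 * (-3)^4 = -81
i=5: S_5 = -1 * (-3)^5 = 243
The first 6 terms are: [-1, 3, -9, 27, -81, 243]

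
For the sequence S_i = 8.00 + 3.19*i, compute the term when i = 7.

S_7 = 8.0 + 3.19*7 = 8.0 + 22.33 = 30.33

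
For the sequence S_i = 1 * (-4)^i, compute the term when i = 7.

S_7 = 1 * (-4)^7 = 1 * -16384 = -16384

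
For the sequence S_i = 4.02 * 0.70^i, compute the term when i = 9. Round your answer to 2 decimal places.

S_9 = 4.02 * 0.7^9 ≈ 4.02 * 0.0404 ≈ 0.16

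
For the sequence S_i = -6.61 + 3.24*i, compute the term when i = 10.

S_10 = -6.61 + 3.24*10 = -6.61 + 32.4 = 25.79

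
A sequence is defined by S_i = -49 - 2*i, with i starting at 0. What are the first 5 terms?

This is an arithmetic sequence.
i=0: S_0 = -49 + -2*0 = -49
i=1: S_1 = -49 + -2*1 = -51
i=2: S_2 = -49 + -2*2 = -53
i=3: S_3 = -49 + -2*3 = -55
i=4: S_4 = -49 + -2*4 = -57
The first 5 terms are: [-49, -51, -53, -55, -57]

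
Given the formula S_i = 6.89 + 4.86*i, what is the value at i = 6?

S_6 = 6.89 + 4.86*6 = 6.89 + 29.16 = 36.05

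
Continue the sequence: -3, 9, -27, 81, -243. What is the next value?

Ratios: 9 / -3 = -3.0
This is a geometric sequence with common ratio r = -3.
Next term = -243 * -3 = 729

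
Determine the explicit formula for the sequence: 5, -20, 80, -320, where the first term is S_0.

Check ratios: -20 / 5 = -4.0
Common ratio r = -4.
First term a = 5.
Formula: S_i = 5 * (-4)^i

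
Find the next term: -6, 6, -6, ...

Ratios: 6 / -6 = -1.0
This is a geometric sequence with common ratio r = -1.
Next term = -6 * -1 = 6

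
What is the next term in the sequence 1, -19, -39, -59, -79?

Differences: -19 - 1 = -20
This is an arithmetic sequence with common difference d = -20.
Next term = -79 + -20 = -99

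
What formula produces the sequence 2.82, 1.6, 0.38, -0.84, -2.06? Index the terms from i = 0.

Check differences: 1.6 - 2.82 = -1.22
0.38 - 1.6 = -1.22
Common difference d = -1.22.
First term a = 2.82.
Formula: S_i = 2.82 - 1.22*i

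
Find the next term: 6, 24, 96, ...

Ratios: 24 / 6 = 4.0
This is a geometric sequence with common ratio r = 4.
Next term = 96 * 4 = 384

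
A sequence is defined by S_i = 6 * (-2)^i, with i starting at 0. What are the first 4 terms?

This is a geometric sequence.
i=0: S_0 = 6 * (-2)^0 = 6
i=1: S_1 = 6 * (-2)^1 = -12
i=2: S_2 = 6 * (-2)^2 = 24
i=3: S_3 = 6 * (-2)^3 = -48
The first 4 terms are: [6, -12, 24, -48]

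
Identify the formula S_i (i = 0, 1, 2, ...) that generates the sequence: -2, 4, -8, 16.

Check ratios: 4 / -2 = -2.0
Common ratio r = -2.
First term a = -2.
Formula: S_i = -2 * (-2)^i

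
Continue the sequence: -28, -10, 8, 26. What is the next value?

Differences: -10 - -28 = 18
This is an arithmetic sequence with common difference d = 18.
Next term = 26 + 18 = 44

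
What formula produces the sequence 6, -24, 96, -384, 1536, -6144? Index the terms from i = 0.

Check ratios: -24 / 6 = -4.0
Common ratio r = -4.
First term a = 6.
Formula: S_i = 6 * (-4)^i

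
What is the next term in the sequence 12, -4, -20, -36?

Differences: -4 - 12 = -16
This is an arithmetic sequence with common difference d = -16.
Next term = -36 + -16 = -52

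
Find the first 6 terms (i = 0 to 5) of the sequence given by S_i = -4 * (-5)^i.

This is a geometric sequence.
i=0: S_0 = -4 * (-5)^0 = -4
i=1: S_1 = -4 * (-5)^1 = 20
i=2: S_2 = -4 * (-5)^2 = -100
i=3: S_3 = -4 * (-5)^3 = 500
i=4: S_4 = -4 * (-5)^4 = -2500
i=5: S_5 = -4 * (-5)^5 = 12500
The first 6 terms are: [-4, 20, -100, 500, -2500, 12500]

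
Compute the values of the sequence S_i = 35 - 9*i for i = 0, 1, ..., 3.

This is an arithmetic sequence.
i=0: S_0 = 35 + -9*0 = 35
i=1: S_1 = 35 + -9*1 = 26
i=2: S_2 = 35 + -9*2 = 17
i=3: S_3 = 35 + -9*3 = 8
The first 4 terms are: [35, 26, 17, 8]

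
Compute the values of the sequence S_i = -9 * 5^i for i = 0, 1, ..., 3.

This is a geometric sequence.
i=0: S_0 = -9 * 5^0 = -9
i=1: S_1 = -9 * 5^1 = -45
i=2: S_2 = -9 * 5^2 = -225
i=3: S_3 = -9 * 5^3 = -1125
The first 4 terms are: [-9, -45, -225, -1125]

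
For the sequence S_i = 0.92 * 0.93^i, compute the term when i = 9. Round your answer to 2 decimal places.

S_9 = 0.92 * 0.93^9 ≈ 0.92 * 0.5204 ≈ 0.48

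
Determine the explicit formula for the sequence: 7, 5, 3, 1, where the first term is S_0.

Check differences: 5 - 7 = -2
3 - 5 = -2
Common difference d = -2.
First term a = 7.
Formula: S_i = 7 - 2*i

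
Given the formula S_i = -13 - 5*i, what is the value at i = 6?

S_6 = -13 + -5*6 = -13 + -30 = -43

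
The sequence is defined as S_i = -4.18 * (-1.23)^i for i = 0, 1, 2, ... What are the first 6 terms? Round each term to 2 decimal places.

This is a geometric sequence.
i=0: S_0 = -4.18 * (-1.23)^0 = -4.18
i=1: S_1 = -4.18 * (-1.23)^1 ≈ 5.14
i=2: S_2 = -4.18 * (-1.23)^2 ≈ -6.32
i=3: S_3 = -4.18 * (-1.23)^3 ≈ 7.78
i=4: S_4 = -4.18 * (-1.23)^4 ≈ -9.57
i=5: S_5 = -4.18 * (-1.23)^5 ≈ 11.77
The first 6 terms are: [-4.18, 5.14, -6.32, 7.78, -9.57, 11.77]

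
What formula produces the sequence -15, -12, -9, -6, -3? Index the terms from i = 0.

Check differences: -12 - -15 = 3
-9 - -12 = 3
Common difference d = 3.
First term a = -15.
Formula: S_i = -15 + 3*i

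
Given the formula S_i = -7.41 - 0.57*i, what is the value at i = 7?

S_7 = -7.41 + -0.57*7 = -7.41 + -3.99 = -11.4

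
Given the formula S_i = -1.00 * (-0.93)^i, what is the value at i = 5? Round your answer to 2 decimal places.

S_5 = -1.0 * (-0.93)^5 ≈ -1.0 * -0.6957 ≈ 0.7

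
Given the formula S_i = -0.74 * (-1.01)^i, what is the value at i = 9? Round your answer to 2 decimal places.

S_9 = -0.74 * (-1.01)^9 ≈ -0.74 * -1.0937 ≈ 0.81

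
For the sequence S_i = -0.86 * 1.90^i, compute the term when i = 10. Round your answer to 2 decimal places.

S_10 = -0.86 * 1.9^10 ≈ -0.86 * 613.1066 ≈ -527.27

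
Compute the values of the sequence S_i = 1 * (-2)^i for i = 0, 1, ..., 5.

This is a geometric sequence.
i=0: S_0 = 1 * (-2)^0 = 1
i=1: S_1 = 1 * (-2)^1 = -2
i=2: S_2 = 1 * (-2)^2 = 4
i=3: S_3 = 1 * (-2)^3 = -8
i=4: S_4 = 1 * (-2)^4 = 16
i=5: S_5 = 1 * (-2)^5 = -32
The first 6 terms are: [1, -2, 4, -8, 16, -32]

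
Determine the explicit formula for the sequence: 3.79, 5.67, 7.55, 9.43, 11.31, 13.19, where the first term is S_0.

Check differences: 5.67 - 3.79 = 1.88
7.55 - 5.67 = 1.88
Common difference d = 1.88.
First term a = 3.79.
Formula: S_i = 3.79 + 1.88*i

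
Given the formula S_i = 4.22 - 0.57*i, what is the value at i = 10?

S_10 = 4.22 + -0.57*10 = 4.22 + -5.7 = -1.48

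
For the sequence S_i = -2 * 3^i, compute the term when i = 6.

S_6 = -2 * 3^6 = -2 * 729 = -1458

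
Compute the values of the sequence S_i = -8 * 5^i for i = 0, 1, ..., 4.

This is a geometric sequence.
i=0: S_0 = -8 * 5^0 = -8
i=1: S_1 = -8 * 5^1 = -40
i=2: S_2 = -8 * 5^2 = -200
i=3: S_3 = -8 * 5^3 = -1000
i=4: S_4 = -8 * 5^4 = -5000
The first 5 terms are: [-8, -40, -200, -1000, -5000]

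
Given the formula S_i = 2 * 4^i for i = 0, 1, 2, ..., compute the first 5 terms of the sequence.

This is a geometric sequence.
i=0: S_0 = 2 * 4^0 = 2
i=1: S_1 = 2 * 4^1 = 8
i=2: S_2 = 2 * 4^2 = 32
i=3: S_3 = 2 * 4^3 = 128
i=4: S_4 = 2 * 4^4 = 512
The first 5 terms are: [2, 8, 32, 128, 512]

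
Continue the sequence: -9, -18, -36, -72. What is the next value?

Ratios: -18 / -9 = 2.0
This is a geometric sequence with common ratio r = 2.
Next term = -72 * 2 = -144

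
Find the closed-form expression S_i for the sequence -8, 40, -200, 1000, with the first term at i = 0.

Check ratios: 40 / -8 = -5.0
Common ratio r = -5.
First term a = -8.
Formula: S_i = -8 * (-5)^i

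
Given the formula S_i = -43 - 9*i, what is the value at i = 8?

S_8 = -43 + -9*8 = -43 + -72 = -115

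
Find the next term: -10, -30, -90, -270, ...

Ratios: -30 / -10 = 3.0
This is a geometric sequence with common ratio r = 3.
Next term = -270 * 3 = -810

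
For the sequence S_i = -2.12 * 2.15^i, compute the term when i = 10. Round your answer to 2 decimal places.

S_10 = -2.12 * 2.15^10 ≈ -2.12 * 2110.4963 ≈ -4474.25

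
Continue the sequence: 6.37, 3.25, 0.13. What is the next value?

Differences: 3.25 - 6.37 = -3.12
This is an arithmetic sequence with common difference d = -3.12.
Next term = 0.13 + -3.12 = -2.99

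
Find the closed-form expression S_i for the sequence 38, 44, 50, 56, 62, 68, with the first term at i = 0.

Check differences: 44 - 38 = 6
50 - 44 = 6
Common difference d = 6.
First term a = 38.
Formula: S_i = 38 + 6*i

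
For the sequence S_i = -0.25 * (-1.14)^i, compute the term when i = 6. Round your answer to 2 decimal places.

S_6 = -0.25 * (-1.14)^6 ≈ -0.25 * 2.195 ≈ -0.55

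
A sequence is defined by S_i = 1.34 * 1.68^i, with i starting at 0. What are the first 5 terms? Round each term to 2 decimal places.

This is a geometric sequence.
i=0: S_0 = 1.34 * 1.68^0 = 1.34
i=1: S_1 = 1.34 * 1.68^1 ≈ 2.25
i=2: S_2 = 1.34 * 1.68^2 ≈ 3.78
i=3: S_3 = 1.34 * 1.68^3 ≈ 6.35
i=4: S_4 = 1.34 * 1.68^4 ≈ 10.67
The first 5 terms are: [1.34, 2.25, 3.78, 6.35, 10.67]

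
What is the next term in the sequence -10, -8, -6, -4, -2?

Differences: -8 - -10 = 2
This is an arithmetic sequence with common difference d = 2.
Next term = -2 + 2 = 0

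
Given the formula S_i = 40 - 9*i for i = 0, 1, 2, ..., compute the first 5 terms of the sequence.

This is an arithmetic sequence.
i=0: S_0 = 40 + -9*0 = 40
i=1: S_1 = 40 + -9*1 = 31
i=2: S_2 = 40 + -9*2 = 22
i=3: S_3 = 40 + -9*3 = 13
i=4: S_4 = 40 + -9*4 = 4
The first 5 terms are: [40, 31, 22, 13, 4]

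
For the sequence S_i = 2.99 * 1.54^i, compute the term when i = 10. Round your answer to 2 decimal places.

S_10 = 2.99 * 1.54^10 ≈ 2.99 * 75.0252 ≈ 224.33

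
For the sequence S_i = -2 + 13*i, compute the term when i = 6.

S_6 = -2 + 13*6 = -2 + 78 = 76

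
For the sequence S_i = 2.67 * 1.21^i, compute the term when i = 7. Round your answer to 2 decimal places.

S_7 = 2.67 * 1.21^7 ≈ 2.67 * 3.7975 ≈ 10.14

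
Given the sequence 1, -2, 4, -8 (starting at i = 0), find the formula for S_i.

Check ratios: -2 / 1 = -2.0
Common ratio r = -2.
First term a = 1.
Formula: S_i = 1 * (-2)^i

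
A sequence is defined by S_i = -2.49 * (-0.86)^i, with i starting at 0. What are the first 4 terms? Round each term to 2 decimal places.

This is a geometric sequence.
i=0: S_0 = -2.49 * (-0.86)^0 = -2.49
i=1: S_1 = -2.49 * (-0.86)^1 ≈ 2.14
i=2: S_2 = -2.49 * (-0.86)^2 ≈ -1.84
i=3: S_3 = -2.49 * (-0.86)^3 ≈ 1.58
The first 4 terms are: [-2.49, 2.14, -1.84, 1.58]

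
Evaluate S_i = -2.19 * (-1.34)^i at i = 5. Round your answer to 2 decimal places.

S_5 = -2.19 * (-1.34)^5 ≈ -2.19 * -4.3204 ≈ 9.46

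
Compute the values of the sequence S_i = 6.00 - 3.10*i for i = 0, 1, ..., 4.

This is an arithmetic sequence.
i=0: S_0 = 6.0 + -3.1*0 = 6.0
i=1: S_1 = 6.0 + -3.1*1 = 2.9
i=2: S_2 = 6.0 + -3.1*2 = -0.2
i=3: S_3 = 6.0 + -3.1*3 = -3.3
i=4: S_4 = 6.0 + -3.1*4 = -6.4
The first 5 terms are: [6.0, 2.9, -0.2, -3.3, -6.4]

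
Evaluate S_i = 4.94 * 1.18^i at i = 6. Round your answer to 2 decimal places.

S_6 = 4.94 * 1.18^6 ≈ 4.94 * 2.6996 ≈ 13.34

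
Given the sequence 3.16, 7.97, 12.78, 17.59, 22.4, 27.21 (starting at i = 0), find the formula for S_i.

Check differences: 7.97 - 3.16 = 4.81
12.78 - 7.97 = 4.81
Common difference d = 4.81.
First term a = 3.16.
Formula: S_i = 3.16 + 4.81*i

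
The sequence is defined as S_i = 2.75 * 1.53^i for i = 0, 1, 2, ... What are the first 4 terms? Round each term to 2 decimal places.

This is a geometric sequence.
i=0: S_0 = 2.75 * 1.53^0 = 2.75
i=1: S_1 = 2.75 * 1.53^1 ≈ 4.21
i=2: S_2 = 2.75 * 1.53^2 ≈ 6.44
i=3: S_3 = 2.75 * 1.53^3 ≈ 9.85
The first 4 terms are: [2.75, 4.21, 6.44, 9.85]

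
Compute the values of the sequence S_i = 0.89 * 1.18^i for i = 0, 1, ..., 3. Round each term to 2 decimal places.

This is a geometric sequence.
i=0: S_0 = 0.89 * 1.18^0 = 0.89
i=1: S_1 = 0.89 * 1.18^1 ≈ 1.05
i=2: S_2 = 0.89 * 1.18^2 ≈ 1.24
i=3: S_3 = 0.89 * 1.18^3 ≈ 1.46
The first 4 terms are: [0.89, 1.05, 1.24, 1.46]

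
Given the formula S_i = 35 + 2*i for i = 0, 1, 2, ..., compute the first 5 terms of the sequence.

This is an arithmetic sequence.
i=0: S_0 = 35 + 2*0 = 35
i=1: S_1 = 35 + 2*1 = 37
i=2: S_2 = 35 + 2*2 = 39
i=3: S_3 = 35 + 2*3 = 41
i=4: S_4 = 35 + 2*4 = 43
The first 5 terms are: [35, 37, 39, 41, 43]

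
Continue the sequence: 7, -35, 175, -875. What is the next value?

Ratios: -35 / 7 = -5.0
This is a geometric sequence with common ratio r = -5.
Next term = -875 * -5 = 4375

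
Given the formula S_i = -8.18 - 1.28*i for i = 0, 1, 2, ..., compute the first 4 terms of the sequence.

This is an arithmetic sequence.
i=0: S_0 = -8.18 + -1.28*0 = -8.18
i=1: S_1 = -8.18 + -1.28*1 = -9.46
i=2: S_2 = -8.18 + -1.28*2 = -10.74
i=3: S_3 = -8.18 + -1.28*3 = -12.02
The first 4 terms are: [-8.18, -9.46, -10.74, -12.02]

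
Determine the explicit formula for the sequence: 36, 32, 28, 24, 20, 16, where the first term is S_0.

Check differences: 32 - 36 = -4
28 - 32 = -4
Common difference d = -4.
First term a = 36.
Formula: S_i = 36 - 4*i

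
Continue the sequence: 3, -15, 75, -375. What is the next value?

Ratios: -15 / 3 = -5.0
This is a geometric sequence with common ratio r = -5.
Next term = -375 * -5 = 1875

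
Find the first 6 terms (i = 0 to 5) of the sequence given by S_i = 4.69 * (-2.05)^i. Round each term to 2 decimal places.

This is a geometric sequence.
i=0: S_0 = 4.69 * (-2.05)^0 = 4.69
i=1: S_1 = 4.69 * (-2.05)^1 ≈ -9.61
i=2: S_2 = 4.69 * (-2.05)^2 ≈ 19.71
i=3: S_3 = 4.69 * (-2.05)^3 ≈ -40.4
i=4: S_4 = 4.69 * (-2.05)^4 ≈ 82.83
i=5: S_5 = 4.69 * (-2.05)^5 ≈ -169.8
The first 6 terms are: [4.69, -9.61, 19.71, -40.4, 82.83, -169.8]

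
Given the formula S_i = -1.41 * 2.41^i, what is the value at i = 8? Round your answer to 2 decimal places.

S_8 = -1.41 * 2.41^8 ≈ -1.41 * 1137.9845 ≈ -1604.56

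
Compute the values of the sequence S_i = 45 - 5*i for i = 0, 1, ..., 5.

This is an arithmetic sequence.
i=0: S_0 = 45 + -5*0 = 45
i=1: S_1 = 45 + -5*1 = 40
i=2: S_2 = 45 + -5*2 = 35
i=3: S_3 = 45 + -5*3 = 30
i=4: S_4 = 45 + -5*4 = 25
i=5: S_5 = 45 + -5*5 = 20
The first 6 terms are: [45, 40, 35, 30, 25, 20]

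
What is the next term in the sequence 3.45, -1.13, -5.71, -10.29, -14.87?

Differences: -1.13 - 3.45 = -4.58
This is an arithmetic sequence with common difference d = -4.58.
Next term = -14.87 + -4.58 = -19.45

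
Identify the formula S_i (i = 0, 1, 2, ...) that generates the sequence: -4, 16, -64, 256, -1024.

Check ratios: 16 / -4 = -4.0
Common ratio r = -4.
First term a = -4.
Formula: S_i = -4 * (-4)^i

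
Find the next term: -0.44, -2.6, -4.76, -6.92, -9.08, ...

Differences: -2.6 - -0.44 = -2.16
This is an arithmetic sequence with common difference d = -2.16.
Next term = -9.08 + -2.16 = -11.24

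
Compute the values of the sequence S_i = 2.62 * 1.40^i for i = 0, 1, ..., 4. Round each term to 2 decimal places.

This is a geometric sequence.
i=0: S_0 = 2.62 * 1.4^0 = 2.62
i=1: S_1 = 2.62 * 1.4^1 ≈ 3.67
i=2: S_2 = 2.62 * 1.4^2 ≈ 5.14
i=3: S_3 = 2.62 * 1.4^3 ≈ 7.19
i=4: S_4 = 2.62 * 1.4^4 ≈ 10.06
The first 5 terms are: [2.62, 3.67, 5.14, 7.19, 10.06]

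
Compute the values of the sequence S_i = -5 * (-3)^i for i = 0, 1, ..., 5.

This is a geometric sequence.
i=0: S_0 = -5 * (-3)^0 = -5
i=1: S_1 = -5 * (-3)^1 = 15
i=2: S_2 = -5 * (-3)^2 = -45
i=3: S_3 = -5 * (-3)^3 = 135
i=4: S_4 = -5 * (-3)^4 = -405
i=5: S_5 = -5 * (-3)^5 = 1215
The first 6 terms are: [-5, 15, -45, 135, -405, 1215]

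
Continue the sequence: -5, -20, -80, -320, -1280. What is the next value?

Ratios: -20 / -5 = 4.0
This is a geometric sequence with common ratio r = 4.
Next term = -1280 * 4 = -5120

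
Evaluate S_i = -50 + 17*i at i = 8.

S_8 = -50 + 17*8 = -50 + 136 = 86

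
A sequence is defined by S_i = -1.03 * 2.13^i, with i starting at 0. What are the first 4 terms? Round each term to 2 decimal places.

This is a geometric sequence.
i=0: S_0 = -1.03 * 2.13^0 = -1.03
i=1: S_1 = -1.03 * 2.13^1 ≈ -2.19
i=2: S_2 = -1.03 * 2.13^2 ≈ -4.67
i=3: S_3 = -1.03 * 2.13^3 ≈ -9.95
The first 4 terms are: [-1.03, -2.19, -4.67, -9.95]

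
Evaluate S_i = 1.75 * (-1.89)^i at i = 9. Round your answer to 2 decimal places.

S_9 = 1.75 * (-1.89)^9 ≈ 1.75 * -307.7204 ≈ -538.51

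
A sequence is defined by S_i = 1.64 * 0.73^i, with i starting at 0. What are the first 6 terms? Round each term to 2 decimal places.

This is a geometric sequence.
i=0: S_0 = 1.64 * 0.73^0 = 1.64
i=1: S_1 = 1.64 * 0.73^1 ≈ 1.2
i=2: S_2 = 1.64 * 0.73^2 ≈ 0.87
i=3: S_3 = 1.64 * 0.73^3 ≈ 0.64
i=4: S_4 = 1.64 * 0.73^4 ≈ 0.47
i=5: S_5 = 1.64 * 0.73^5 ≈ 0.34
The first 6 terms are: [1.64, 1.2, 0.87, 0.64, 0.47, 0.34]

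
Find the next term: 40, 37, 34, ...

Differences: 37 - 40 = -3
This is an arithmetic sequence with common difference d = -3.
Next term = 34 + -3 = 31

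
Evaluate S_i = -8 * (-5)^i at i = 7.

S_7 = -8 * (-5)^7 = -8 * -78125 = 625000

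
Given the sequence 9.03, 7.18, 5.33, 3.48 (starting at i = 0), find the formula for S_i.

Check differences: 7.18 - 9.03 = -1.85
5.33 - 7.18 = -1.85
Common difference d = -1.85.
First term a = 9.03.
Formula: S_i = 9.03 - 1.85*i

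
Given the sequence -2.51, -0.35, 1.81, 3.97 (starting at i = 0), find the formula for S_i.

Check differences: -0.35 - -2.51 = 2.16
1.81 - -0.35 = 2.16
Common difference d = 2.16.
First term a = -2.51.
Formula: S_i = -2.51 + 2.16*i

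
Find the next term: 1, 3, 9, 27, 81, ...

Ratios: 3 / 1 = 3.0
This is a geometric sequence with common ratio r = 3.
Next term = 81 * 3 = 243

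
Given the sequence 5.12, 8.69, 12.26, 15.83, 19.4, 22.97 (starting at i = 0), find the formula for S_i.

Check differences: 8.69 - 5.12 = 3.57
12.26 - 8.69 = 3.57
Common difference d = 3.57.
First term a = 5.12.
Formula: S_i = 5.12 + 3.57*i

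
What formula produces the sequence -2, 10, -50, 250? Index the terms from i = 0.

Check ratios: 10 / -2 = -5.0
Common ratio r = -5.
First term a = -2.
Formula: S_i = -2 * (-5)^i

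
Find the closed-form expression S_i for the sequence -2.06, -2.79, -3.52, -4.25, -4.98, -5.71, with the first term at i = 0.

Check differences: -2.79 - -2.06 = -0.73
-3.52 - -2.79 = -0.73
Common difference d = -0.73.
First term a = -2.06.
Formula: S_i = -2.06 - 0.73*i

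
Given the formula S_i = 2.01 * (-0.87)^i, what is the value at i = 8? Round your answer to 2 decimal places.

S_8 = 2.01 * (-0.87)^8 ≈ 2.01 * 0.3282 ≈ 0.66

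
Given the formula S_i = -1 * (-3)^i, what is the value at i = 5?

S_5 = -1 * (-3)^5 = -1 * -243 = 243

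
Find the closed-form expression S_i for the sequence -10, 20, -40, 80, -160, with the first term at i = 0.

Check ratios: 20 / -10 = -2.0
Common ratio r = -2.
First term a = -10.
Formula: S_i = -10 * (-2)^i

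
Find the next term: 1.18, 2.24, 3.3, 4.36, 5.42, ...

Differences: 2.24 - 1.18 = 1.06
This is an arithmetic sequence with common difference d = 1.06.
Next term = 5.42 + 1.06 = 6.48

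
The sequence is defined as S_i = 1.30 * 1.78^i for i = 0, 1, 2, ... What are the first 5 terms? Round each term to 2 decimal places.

This is a geometric sequence.
i=0: S_0 = 1.3 * 1.78^0 = 1.3
i=1: S_1 = 1.3 * 1.78^1 ≈ 2.31
i=2: S_2 = 1.3 * 1.78^2 ≈ 4.12
i=3: S_3 = 1.3 * 1.78^3 ≈ 7.33
i=4: S_4 = 1.3 * 1.78^4 ≈ 13.05
The first 5 terms are: [1.3, 2.31, 4.12, 7.33, 13.05]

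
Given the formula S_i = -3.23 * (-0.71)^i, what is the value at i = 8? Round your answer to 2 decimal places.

S_8 = -3.23 * (-0.71)^8 ≈ -3.23 * 0.0646 ≈ -0.21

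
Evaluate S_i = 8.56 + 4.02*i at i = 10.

S_10 = 8.56 + 4.02*10 = 8.56 + 40.2 = 48.76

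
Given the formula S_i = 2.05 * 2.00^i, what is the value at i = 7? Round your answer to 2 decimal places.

S_7 = 2.05 * 2.0^7 = 2.05 * 128 = 262.4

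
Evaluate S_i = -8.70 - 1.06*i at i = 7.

S_7 = -8.7 + -1.06*7 = -8.7 + -7.42 = -16.12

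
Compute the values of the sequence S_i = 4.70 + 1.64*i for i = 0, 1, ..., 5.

This is an arithmetic sequence.
i=0: S_0 = 4.7 + 1.64*0 = 4.7
i=1: S_1 = 4.7 + 1.64*1 = 6.34
i=2: S_2 = 4.7 + 1.64*2 = 7.98
i=3: S_3 = 4.7 + 1.64*3 = 9.62
i=4: S_4 = 4.7 + 1.64*4 = 11.26
i=5: S_5 = 4.7 + 1.64*5 = 12.9
The first 6 terms are: [4.7, 6.34, 7.98, 9.62, 11.26, 12.9]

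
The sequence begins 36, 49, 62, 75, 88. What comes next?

Differences: 49 - 36 = 13
This is an arithmetic sequence with common difference d = 13.
Next term = 88 + 13 = 101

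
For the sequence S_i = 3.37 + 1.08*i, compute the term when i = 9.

S_9 = 3.37 + 1.08*9 = 3.37 + 9.72 = 13.09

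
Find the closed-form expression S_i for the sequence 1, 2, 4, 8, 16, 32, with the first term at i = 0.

Check ratios: 2 / 1 = 2.0
Common ratio r = 2.
First term a = 1.
Formula: S_i = 1 * 2^i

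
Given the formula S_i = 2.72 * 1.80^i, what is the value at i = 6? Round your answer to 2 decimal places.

S_6 = 2.72 * 1.8^6 ≈ 2.72 * 34.0122 ≈ 92.51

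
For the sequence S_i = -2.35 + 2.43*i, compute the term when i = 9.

S_9 = -2.35 + 2.43*9 = -2.35 + 21.87 = 19.52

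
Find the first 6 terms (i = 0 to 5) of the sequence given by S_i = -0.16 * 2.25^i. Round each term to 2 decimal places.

This is a geometric sequence.
i=0: S_0 = -0.16 * 2.25^0 = -0.16
i=1: S_1 = -0.16 * 2.25^1 = -0.36
i=2: S_2 = -0.16 * 2.25^2 = -0.81
i=3: S_3 = -0.16 * 2.25^3 ≈ -1.82
i=4: S_4 = -0.16 * 2.25^4 ≈ -4.1
i=5: S_5 = -0.16 * 2.25^5 ≈ -9.23
The first 6 terms are: [-0.16, -0.36, -0.81, -1.82, -4.1, -9.23]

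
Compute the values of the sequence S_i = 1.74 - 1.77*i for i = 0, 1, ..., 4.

This is an arithmetic sequence.
i=0: S_0 = 1.74 + -1.77*0 = 1.74
i=1: S_1 = 1.74 + -1.77*1 = -0.03
i=2: S_2 = 1.74 + -1.77*2 = -1.8
i=3: S_3 = 1.74 + -1.77*3 = -3.57
i=4: S_4 = 1.74 + -1.77*4 = -5.34
The first 5 terms are: [1.74, -0.03, -1.8, -3.57, -5.34]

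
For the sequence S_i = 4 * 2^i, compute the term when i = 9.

S_9 = 4 * 2^9 = 4 * 512 = 2048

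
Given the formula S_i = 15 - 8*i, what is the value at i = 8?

S_8 = 15 + -8*8 = 15 + -64 = -49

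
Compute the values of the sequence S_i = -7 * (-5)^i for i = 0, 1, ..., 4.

This is a geometric sequence.
i=0: S_0 = -7 * (-5)^0 = -7
i=1: S_1 = -7 * (-5)^1 = 35
i=2: S_2 = -7 * (-5)^2 = -175
i=3: S_3 = -7 * (-5)^3 = 875
i=4: S_4 = -7 * (-5)^4 = -4375
The first 5 terms are: [-7, 35, -175, 875, -4375]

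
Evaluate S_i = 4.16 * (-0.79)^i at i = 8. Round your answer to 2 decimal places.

S_8 = 4.16 * (-0.79)^8 ≈ 4.16 * 0.1517 ≈ 0.63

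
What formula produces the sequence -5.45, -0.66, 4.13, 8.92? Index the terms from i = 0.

Check differences: -0.66 - -5.45 = 4.79
4.13 - -0.66 = 4.79
Common difference d = 4.79.
First term a = -5.45.
Formula: S_i = -5.45 + 4.79*i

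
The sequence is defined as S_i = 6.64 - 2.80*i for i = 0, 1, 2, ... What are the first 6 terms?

This is an arithmetic sequence.
i=0: S_0 = 6.64 + -2.8*0 = 6.64
i=1: S_1 = 6.64 + -2.8*1 = 3.84
i=2: S_2 = 6.64 + -2.8*2 = 1.04
i=3: S_3 = 6.64 + -2.8*3 = -1.76
i=4: S_4 = 6.64 + -2.8*4 = -4.56
i=5: S_5 = 6.64 + -2.8*5 = -7.36
The first 6 terms are: [6.64, 3.84, 1.04, -1.76, -4.56, -7.36]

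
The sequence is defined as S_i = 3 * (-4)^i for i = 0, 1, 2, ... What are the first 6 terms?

This is a geometric sequence.
i=0: S_0 = 3 * (-4)^0 = 3
i=1: S_1 = 3 * (-4)^1 = -12
i=2: S_2 = 3 * (-4)^2 = 48
i=3: S_3 = 3 * (-4)^3 = -192
i=4: S_4 = 3 * (-4)^4 = 768
i=5: S_5 = 3 * (-4)^5 = -3072
The first 6 terms are: [3, -12, 48, -192, 768, -3072]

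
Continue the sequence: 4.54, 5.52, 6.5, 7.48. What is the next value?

Differences: 5.52 - 4.54 = 0.98
This is an arithmetic sequence with common difference d = 0.98.
Next term = 7.48 + 0.98 = 8.46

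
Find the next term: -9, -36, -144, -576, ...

Ratios: -36 / -9 = 4.0
This is a geometric sequence with common ratio r = 4.
Next term = -576 * 4 = -2304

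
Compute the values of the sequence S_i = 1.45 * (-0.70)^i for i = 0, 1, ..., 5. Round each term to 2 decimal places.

This is a geometric sequence.
i=0: S_0 = 1.45 * (-0.7)^0 = 1.45
i=1: S_1 = 1.45 * (-0.7)^1 ≈ -1.02
i=2: S_2 = 1.45 * (-0.7)^2 ≈ 0.71
i=3: S_3 = 1.45 * (-0.7)^3 ≈ -0.5
i=4: S_4 = 1.45 * (-0.7)^4 ≈ 0.35
i=5: S_5 = 1.45 * (-0.7)^5 ≈ -0.24
The first 6 terms are: [1.45, -1.02, 0.71, -0.5, 0.35, -0.24]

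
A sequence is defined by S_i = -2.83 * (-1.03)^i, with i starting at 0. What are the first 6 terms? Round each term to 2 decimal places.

This is a geometric sequence.
i=0: S_0 = -2.83 * (-1.03)^0 = -2.83
i=1: S_1 = -2.83 * (-1.03)^1 ≈ 2.91
i=2: S_2 = -2.83 * (-1.03)^2 ≈ -3.0
i=3: S_3 = -2.83 * (-1.03)^3 ≈ 3.09
i=4: S_4 = -2.83 * (-1.03)^4 ≈ -3.19
i=5: S_5 = -2.83 * (-1.03)^5 ≈ 3.28
The first 6 terms are: [-2.83, 2.91, -3.0, 3.09, -3.19, 3.28]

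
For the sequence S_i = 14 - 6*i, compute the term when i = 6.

S_6 = 14 + -6*6 = 14 + -36 = -22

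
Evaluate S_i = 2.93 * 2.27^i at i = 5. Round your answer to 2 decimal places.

S_5 = 2.93 * 2.27^5 ≈ 2.93 * 60.2739 ≈ 176.6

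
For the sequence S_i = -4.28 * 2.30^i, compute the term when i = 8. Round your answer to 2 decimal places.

S_8 = -4.28 * 2.3^8 ≈ -4.28 * 783.1099 ≈ -3351.71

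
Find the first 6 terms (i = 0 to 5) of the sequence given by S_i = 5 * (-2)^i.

This is a geometric sequence.
i=0: S_0 = 5 * (-2)^0 = 5
i=1: S_1 = 5 * (-2)^1 = -10
i=2: S_2 = 5 * (-2)^2 = 20
i=3: S_3 = 5 * (-2)^3 = -40
i=4: S_4 = 5 * (-2)^4 = 80
i=5: S_5 = 5 * (-2)^5 = -160
The first 6 terms are: [5, -10, 20, -40, 80, -160]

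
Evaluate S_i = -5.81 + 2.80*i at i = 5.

S_5 = -5.81 + 2.8*5 = -5.81 + 14.0 = 8.19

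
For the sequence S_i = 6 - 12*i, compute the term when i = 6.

S_6 = 6 + -12*6 = 6 + -72 = -66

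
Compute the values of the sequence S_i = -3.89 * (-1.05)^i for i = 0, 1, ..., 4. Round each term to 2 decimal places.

This is a geometric sequence.
i=0: S_0 = -3.89 * (-1.05)^0 = -3.89
i=1: S_1 = -3.89 * (-1.05)^1 ≈ 4.08
i=2: S_2 = -3.89 * (-1.05)^2 ≈ -4.29
i=3: S_3 = -3.89 * (-1.05)^3 ≈ 4.5
i=4: S_4 = -3.89 * (-1.05)^4 ≈ -4.73
The first 5 terms are: [-3.89, 4.08, -4.29, 4.5, -4.73]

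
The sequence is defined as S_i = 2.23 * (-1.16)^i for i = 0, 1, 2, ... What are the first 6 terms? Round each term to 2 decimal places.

This is a geometric sequence.
i=0: S_0 = 2.23 * (-1.16)^0 = 2.23
i=1: S_1 = 2.23 * (-1.16)^1 ≈ -2.59
i=2: S_2 = 2.23 * (-1.16)^2 ≈ 3.0
i=3: S_3 = 2.23 * (-1.16)^3 ≈ -3.48
i=4: S_4 = 2.23 * (-1.16)^4 ≈ 4.04
i=5: S_5 = 2.23 * (-1.16)^5 ≈ -4.68
The first 6 terms are: [2.23, -2.59, 3.0, -3.48, 4.04, -4.68]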